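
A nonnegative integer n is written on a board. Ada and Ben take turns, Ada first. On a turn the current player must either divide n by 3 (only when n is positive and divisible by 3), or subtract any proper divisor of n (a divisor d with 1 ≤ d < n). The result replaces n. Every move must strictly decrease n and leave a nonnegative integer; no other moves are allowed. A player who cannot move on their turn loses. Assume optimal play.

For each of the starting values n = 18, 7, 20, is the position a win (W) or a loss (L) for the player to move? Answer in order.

Positions with no move are L. A position that does have a move is losing for the player to move precisely when every available move leads to a winning position for the opponent. Fill in the labels:
n=0: no move → L
n=1: no move → L
n=2: →1(L), so W
n=3: →1(L), so W
n=4: →2(W), 3(W) — all W, so L
n=5: →4(L), so W
n=6: →4(L), so W
n=7: →6(W) only, which is W, so L
n=8: →4(L), so W
n=9: →3(W), 6(W), 8(W) — all W, so L
n=10: →9(L), so W
n=11: →10(W) only, which is W, so L
n=12: →4(L), so W
n=13: →12(W) only, which is W, so L
n=14: →7(L), so W
n=15: →5(W), 10(W), 12(W), 14(W) — all W, so L
n=16: →15(L), so W
n=17: →16(W) only, which is W, so L
n=18: →9(L), so W
n=19: →18(W) only, which is W, so L
n=20: →15(L), so W

18: W, 7: L, 20: W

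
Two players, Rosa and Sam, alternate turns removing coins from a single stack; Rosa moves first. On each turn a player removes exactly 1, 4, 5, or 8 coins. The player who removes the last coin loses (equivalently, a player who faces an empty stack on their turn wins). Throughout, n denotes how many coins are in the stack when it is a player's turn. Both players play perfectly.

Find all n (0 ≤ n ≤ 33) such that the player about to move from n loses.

Label each position W (a win for the player to move) or L (a loss). A position with no legal move is W; any other position is W exactly when some move reaches an L, and L when every move reaches a W.
n=0: no move; the opponent has just taken the last coin and therefore loses → W
n=1: only reaches 0(W), which is W → L
n=2: reaches L-position 1 → W
n=3: only reaches 2(W), which is W → L
n=4: reaches L-position 3 → W
n=5: reaches L-position 1 → W
n=6: reaches L-position 1 → W
n=7: reaches L-position 3 → W
n=8: reaches L-position 3 → W
n=9: reaches L-position 1 → W
n=10: only reaches 9(W), 6(W), 5(W), 2(W), all W → L
n=11: reaches L-position 10 → W
n=12: only reaches 11(W), 8(W), 7(W), 4(W), all W → L
n=13: reaches L-position 12 → W
n=14: reaches L-position 10 → W
n=15: reaches L-position 10 → W
n=16: reaches L-position 12 → W
n=17: reaches L-position 12 → W
n=18: reaches L-position 10 → W
n=19: only reaches 18(W), 15(W), 14(W), 11(W), all W → L
n=20: reaches L-position 19 → W
n=21: only reaches 20(W), 17(W), 16(W), 13(W), all W → L
n=22: reaches L-position 21 → W
n=23: reaches L-position 19 → W
n=24: reaches L-position 19 → W
n=25: reaches L-position 21 → W
n=26: reaches L-position 21 → W
n=27: reaches L-position 19 → W
n=28: only reaches 27(W), 24(W), 23(W), 20(W), all W → L
n=29: reaches L-position 28 → W
n=30: only reaches 29(W), 26(W), 25(W), 22(W), all W → L
n=31: reaches L-position 30 → W
n=32: reaches L-position 28 → W
n=33: reaches L-position 28 → W
Reading off the rows marked L gives the requested list; there are 8 such values of n.

1, 3, 10, 12, 19, 21, 28, 30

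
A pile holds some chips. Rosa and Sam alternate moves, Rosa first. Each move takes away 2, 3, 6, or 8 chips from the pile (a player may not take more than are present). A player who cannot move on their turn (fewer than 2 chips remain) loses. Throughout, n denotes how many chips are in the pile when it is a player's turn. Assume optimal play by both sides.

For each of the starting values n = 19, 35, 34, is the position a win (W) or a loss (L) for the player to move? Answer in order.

19: L, 35: W, 34: W

Compute win/loss labels from the base case upward. A position with no move is L. Any other position is W if it can reach an L in one move, else L.
n=0: no move → L
n=1: no move → L
n=2: reaches L-position 0 → W
n=3: reaches L-position 1 → W
n=4: reaches L-position 1 → W
n=5: only reaches 3(W), 2(W), all W → L
n=6: reaches L-position 0 → W
n=7: reaches L-position 5 → W
n=8: reaches L-position 5 → W
n=9: reaches L-position 1 → W
n=10: only reaches 8(W), 7(W), 4(W), 2(W), all W → L
n=11: reaches L-position 5 → W
n=12: reaches L-position 10 → W
n=13: reaches L-position 10 → W
n=14: only reaches 12(W), 11(W), 8(W), 6(W), all W → L
n=15: only reaches 13(W), 12(W), 9(W), 7(W), all W → L
n=16: reaches L-position 14 → W
n=17: reaches L-position 15 → W
n=18: reaches L-position 15 → W
n=19: only reaches 17(W), 16(W), 13(W), 11(W), all W → L
n=20: reaches L-position 14 → W
n=21: reaches L-position 19 → W
n=22: reaches L-position 19 → W
n=23: reaches L-position 15 → W
n=24: only reaches 22(W), 21(W), 18(W), 16(W), all W → L
n=25: reaches L-position 19 → W
n=26: reaches L-position 24 → W
n=27: reaches L-position 24 → W
n=28: only reaches 26(W), 25(W), 22(W), 20(W), all W → L
n=29: only reaches 27(W), 26(W), 23(W), 21(W), all W → L
n=30: reaches L-position 28 → W
n=31: reaches L-position 29 → W
n=32: reaches L-position 29 → W
n=33: only reaches 31(W), 30(W), 27(W), 25(W), all W → L
n=34: reaches L-position 28 → W
n=35: reaches L-position 33 → W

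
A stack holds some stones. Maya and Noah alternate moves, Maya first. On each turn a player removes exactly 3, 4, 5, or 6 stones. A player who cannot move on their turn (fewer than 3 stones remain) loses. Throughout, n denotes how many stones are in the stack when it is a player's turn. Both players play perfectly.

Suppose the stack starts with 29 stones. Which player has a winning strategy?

Noah wins.

Work bottom-up. With no move the player to move loses. Otherwise the position is W if at least one move leads to an L position for the opponent, and L if every move leads to a W.
n=0: no move → L
n=1: no move → L
n=2: no move → L
n=3: →0(L), so W
n=4: →1(L), so W
n=5: →2(L), so W
n=6: →2(L), so W
n=7: →2(L), so W
n=8: →2(L), so W
n=9: →6(W), 5(W), 4(W), 3(W) — all W, so L
n=10: →7(W), 6(W), 5(W), 4(W) — all W, so L
n=11: →8(W), 7(W), 6(W), 5(W) — all W, so L
n=12: →9(L), so W
n=13: →10(L), so W
n=14: →11(L), so W
n=15: →11(L), so W
n=16: →11(L), so W
n=17: →11(L), so W
n=18: →15(W), 14(W), 13(W), 12(W) — all W, so L
n=19: →16(W), 15(W), 14(W), 13(W) — all W, so L
n=20: →17(W), 16(W), 15(W), 14(W) — all W, so L
n=21: →18(L), so W
n=22: →19(L), so W
n=23: →20(L), so W
n=24: →20(L), so W
n=25: →20(L), so W
n=26: →20(L), so W
n=27: →24(W), 23(W), 22(W), 21(W) — all W, so L
n=28: →25(W), 24(W), 23(W), 22(W) — all W, so L
n=29: →26(W), 25(W), 24(W), 23(W) — all W, so L
Every move from 29 reaches a W position, so the mover loses.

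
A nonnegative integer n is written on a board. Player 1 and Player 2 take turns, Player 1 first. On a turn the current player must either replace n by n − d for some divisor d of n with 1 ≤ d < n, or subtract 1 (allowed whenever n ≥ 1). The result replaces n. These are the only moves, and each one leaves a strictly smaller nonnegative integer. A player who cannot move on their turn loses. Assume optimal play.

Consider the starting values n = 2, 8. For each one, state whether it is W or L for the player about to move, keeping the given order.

2: L, 8: W

Build the W/L table. Terminal = L. A non-terminal position is W if it has a move to some L; otherwise it is L.
n=0: no move → L
n=1: →0(L), so W
n=2: →1(W) only, which is W, so L
n=3: →2(L), so W
n=4: →2(L), so W
n=5: →4(W) only, which is W, so L
n=6: →5(L), so W
n=7: →6(W) only, which is W, so L
n=8: →7(L), so W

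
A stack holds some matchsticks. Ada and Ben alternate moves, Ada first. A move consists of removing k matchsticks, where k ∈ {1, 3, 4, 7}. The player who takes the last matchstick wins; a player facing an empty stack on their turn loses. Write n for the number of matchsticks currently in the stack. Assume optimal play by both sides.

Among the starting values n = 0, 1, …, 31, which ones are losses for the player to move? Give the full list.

Work bottom-up. With no move the player to move loses. Otherwise the position is W if at least one move leads to an L position for the opponent, and L if every move leads to a W.
n=0: no move → L
n=1: reaches L-position 0 → W
n=2: only reaches 1(W), which is W → L
n=3: reaches L-position 2 → W
n=4: reaches L-position 0 → W
n=5: reaches L-position 2 → W
n=6: reaches L-position 2 → W
n=7: reaches L-position 0 → W
n=8: only reaches 7(W), 5(W), 4(W), 1(W), all W → L
n=9: reaches L-position 8 → W
n=10: only reaches 9(W), 7(W), 6(W), 3(W), all W → L
n=11: reaches L-position 10 → W
n=12: reaches L-position 8 → W
n=13: reaches L-position 10 → W
n=14: reaches L-position 10 → W
n=15: reaches L-position 8 → W
n=16: only reaches 15(W), 13(W), 12(W), 9(W), all W → L
n=17: reaches L-position 16 → W
n=18: only reaches 17(W), 15(W), 14(W), 11(W), all W → L
n=19: reaches L-position 18 → W
n=20: reaches L-position 16 → W
n=21: reaches L-position 18 → W
n=22: reaches L-position 18 → W
n=23: reaches L-position 16 → W
n=24: only reaches 23(W), 21(W), 20(W), 17(W), all W → L
n=25: reaches L-position 24 → W
n=26: only reaches 25(W), 23(W), 22(W), 19(W), all W → L
n=27: reaches L-position 26 → W
n=28: reaches L-position 24 → W
n=29: reaches L-position 26 → W
n=30: reaches L-position 26 → W
n=31: reaches L-position 24 → W
The losing starting values of n are exactly the entries labelled L in this table (8 of them).

0, 2, 8, 10, 16, 18, 24, 26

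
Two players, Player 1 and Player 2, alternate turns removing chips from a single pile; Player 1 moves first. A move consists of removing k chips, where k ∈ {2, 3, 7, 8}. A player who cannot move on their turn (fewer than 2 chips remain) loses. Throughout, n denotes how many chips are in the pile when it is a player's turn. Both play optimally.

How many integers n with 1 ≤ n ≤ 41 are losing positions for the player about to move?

17

Label each position W (a win for the player to move) or L (a loss). A position with no legal move is L; any other position is W exactly when some move reaches an L, and L when every move reaches a W.
n=0: no move → L
n=1: no move → L
n=2: can move to 0, which is L ⇒ W
n=3: can move to 1, which is L ⇒ W
n=4: can move to 1, which is L ⇒ W
n=5: moves to 3(W), 2(W); every one is W ⇒ L
n=6: moves to 4(W), 3(W); every one is W ⇒ L
n=7: can move to 5, which is L ⇒ W
n=8: can move to 6, which is L ⇒ W
n=9: can move to 6, which is L ⇒ W
n=10: moves to 8(W), 7(W), 3(W), 2(W); every one is W ⇒ L
n=11: moves to 9(W), 8(W), 4(W), 3(W); every one is W ⇒ L
n=12: can move to 10, which is L ⇒ W
n=13: can move to 11, which is L ⇒ W
n=14: can move to 11, which is L ⇒ W
n=15: moves to 13(W), 12(W), 8(W), 7(W); every one is W ⇒ L
n=16: moves to 14(W), 13(W), 9(W), 8(W); every one is W ⇒ L
n=17: can move to 15, which is L ⇒ W
n=18: can move to 16, which is L ⇒ W
n=19: can move to 16, which is L ⇒ W
n=20: moves to 18(W), 17(W), 13(W), 12(W); every one is W ⇒ L
n=21: moves to 19(W), 18(W), 14(W), 13(W); every one is W ⇒ L
n=22: can move to 20, which is L ⇒ W
n=23: can move to 21, which is L ⇒ W
n=24: can move to 21, which is L ⇒ W
n=25: moves to 23(W), 22(W), 18(W), 17(W); every one is W ⇒ L
n=26: moves to 24(W), 23(W), 19(W), 18(W); every one is W ⇒ L
n=27: can move to 25, which is L ⇒ W
n=28: can move to 26, which is L ⇒ W
n=29: can move to 26, which is L ⇒ W
n=30: moves to 28(W), 27(W), 23(W), 22(W); every one is W ⇒ L
n=31: moves to 29(W), 28(W), 24(W), 23(W); every one is W ⇒ L
n=32: can move to 30, which is L ⇒ W
n=33: can move to 31, which is L ⇒ W
n=34: can move to 31, which is L ⇒ W
n=35: moves to 33(W), 32(W), 28(W), 27(W); every one is W ⇒ L
n=36: moves to 34(W), 33(W), 29(W), 28(W); every one is W ⇒ L
n=37: can move to 35, which is L ⇒ W
n=38: can move to 36, which is L ⇒ W
n=39: can move to 36, which is L ⇒ W
n=40: moves to 38(W), 37(W), 33(W), 32(W); every one is W ⇒ L
n=41: moves to 39(W), 38(W), 34(W), 33(W); every one is W ⇒ L
L entries with 1 ≤ n ≤ 41 (n=0 is outside the asked range and is not counted): n = 1, 5, 6, 10, 11, 15, 16, 20, 21, 25, 26, 30, 31, 35, 36, 40, 41; that makes 17.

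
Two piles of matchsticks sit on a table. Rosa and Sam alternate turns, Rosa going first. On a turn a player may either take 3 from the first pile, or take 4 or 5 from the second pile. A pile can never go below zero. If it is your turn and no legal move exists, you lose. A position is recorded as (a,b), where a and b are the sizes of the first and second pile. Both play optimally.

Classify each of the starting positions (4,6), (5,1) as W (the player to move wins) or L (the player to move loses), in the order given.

Use the standard recursion: the mover loses at a terminal position; elsewhere, the mover wins exactly when some move hands the opponent an L position.
No move ever increases a pile, so every position that can arise here has a ≤ 5 and b ≤ 6; it is enough to label the cells with 0 ≤ a ≤ 5 and 0 ≤ b ≤ 6.
Every move lowers a or b (never raises either), so fill the grid row by row in increasing a, and left to right within a row: each cell's successors are then already labelled.
      b=0  b=1  b=2  b=3  b=4  b=5  b=6
a=0:    L    L    L    L    W    W    W
a=1:    L    L    L    L    W    W    W
a=2:    L    L    L    L    W    W    W
a=3:    W    W    W    W    L    L    L
a=4:    W    W    W    W    L    L    L
a=5:    W    W    W    W    L    L    L
Cells with no legal move (terminal, hence L): (0,0), (0,1), (0,2), (0,3), (1,0), (1,1), (1,2), (1,3), (2,0), (2,1), (2,2), (2,3).
The remaining L cells, each justified by listing all of its moves:
(3,4): only reaches (0,4)(W), (3,0)(W), all W → L
(3,5): only reaches (0,5)(W), (3,1)(W), (3,0)(W), all W → L
(3,6): only reaches (0,6)(W), (3,2)(W), (3,1)(W), all W → L
(4,4): only reaches (1,4)(W), (4,0)(W), all W → L
(4,5): only reaches (1,5)(W), (4,1)(W), (4,0)(W), all W → L
(4,6): only reaches (1,6)(W), (4,2)(W), (4,1)(W), all W → L
(5,4): only reaches (2,4)(W), (5,0)(W), all W → L
(5,5): only reaches (2,5)(W), (5,1)(W), (5,0)(W), all W → L
(5,6): only reaches (2,6)(W), (5,2)(W), (5,1)(W), all W → L
Every other cell has at least one move into one of the L cells above, so it is W.
(4,6): one of the L cells justified above, so L
(5,1): the move to (2,1) reaches an L cell, so W

(4,6): L, (5,1): W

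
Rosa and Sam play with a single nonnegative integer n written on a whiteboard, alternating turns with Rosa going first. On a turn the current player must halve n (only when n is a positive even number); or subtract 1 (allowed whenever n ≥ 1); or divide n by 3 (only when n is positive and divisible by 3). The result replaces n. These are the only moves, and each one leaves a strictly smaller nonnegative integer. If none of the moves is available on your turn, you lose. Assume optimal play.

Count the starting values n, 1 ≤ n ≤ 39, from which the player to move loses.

14

Label each position W (a win for the player to move) or L (a loss). A position with no legal move is L; any other position is W exactly when some move reaches an L, and L when every move reaches a W.
n=0: no move → L
n=1: can move to 0, which is L ⇒ W
n=2: the only move is to 1(W), a W ⇒ L
n=3: can move to 2, which is L ⇒ W
n=4: can move to 2, which is L ⇒ W
n=5: the only move is to 4(W), a W ⇒ L
n=6: can move to 2, which is L ⇒ W
n=7: the only move is to 6(W), a W ⇒ L
n=8: can move to 7, which is L ⇒ W
n=9: moves to 3(W), 8(W); every one is W ⇒ L
n=10: can move to 5, which is L ⇒ W
n=11: the only move is to 10(W), a W ⇒ L
n=12: can move to 11, which is L ⇒ W
n=13: the only move is to 12(W), a W ⇒ L
n=14: can move to 7, which is L ⇒ W
n=15: can move to 5, which is L ⇒ W
n=16: moves to 8(W), 15(W); every one is W ⇒ L
n=17: can move to 16, which is L ⇒ W
n=18: can move to 9, which is L ⇒ W
n=19: the only move is to 18(W), a W ⇒ L
n=20: can move to 19, which is L ⇒ W
n=21: can move to 7, which is L ⇒ W
n=22: can move to 11, which is L ⇒ W
n=23: the only move is to 22(W), a W ⇒ L
n=24: can move to 23, which is L ⇒ W
n=25: the only move is to 24(W), a W ⇒ L
n=26: can move to 13, which is L ⇒ W
n=27: can move to 9, which is L ⇒ W
n=28: moves to 14(W), 27(W); every one is W ⇒ L
n=29: can move to 28, which is L ⇒ W
n=30: moves to 10(W), 15(W), 29(W); every one is W ⇒ L
n=31: can move to 30, which is L ⇒ W
n=32: can move to 16, which is L ⇒ W
n=33: can move to 11, which is L ⇒ W
n=34: moves to 17(W), 33(W); every one is W ⇒ L
n=35: can move to 34, which is L ⇒ W
n=36: moves to 12(W), 18(W), 35(W); every one is W ⇒ L
n=37: can move to 36, which is L ⇒ W
n=38: can move to 19, which is L ⇒ W
n=39: can move to 13, which is L ⇒ W
L entries with 1 ≤ n ≤ 39 (n=0 is outside the asked range and is not counted): n = 2, 5, 7, 9, 11, 13, 16, 19, 23, 25, 28, 30, 34, 36; that makes 14.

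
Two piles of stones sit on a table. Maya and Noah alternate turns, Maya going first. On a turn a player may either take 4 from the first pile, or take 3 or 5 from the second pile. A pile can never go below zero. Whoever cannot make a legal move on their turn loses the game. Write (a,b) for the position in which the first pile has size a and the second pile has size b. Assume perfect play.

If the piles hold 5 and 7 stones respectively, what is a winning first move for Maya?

Label each position W (a win for the player to move) or L (a loss). A position with no legal move is L; any other position is W exactly when some move reaches an L, and L when every move reaches a W.
No move ever increases a pile, so every position that can arise here has a ≤ 5 and b ≤ 7; it is enough to label the cells with 0 ≤ a ≤ 5 and 0 ≤ b ≤ 7.
Every move lowers a or b (never raises either), so fill the grid row by row in increasing a, and left to right within a row: each cell's successors are then already labelled.
      b=0  b=1  b=2  b=3  b=4  b=5  b=6  b=7
a=0:    L    L    L    W    W    W    W    W
a=1:    L    L    L    W    W    W    W    W
a=2:    L    L    L    W    W    W    W    W
a=3:    L    L    L    W    W    W    W    W
a=4:    W    W    W    L    L    L    W    W
a=5:    W    W    W    L    L    L    W    W
Cells with no legal move (terminal, hence L): (0,0), (0,1), (0,2), (1,0), (1,1), (1,2), (2,0), (2,1), (2,2), (3,0), (3,1), (3,2).
The remaining L cells, each justified by listing all of its moves:
(4,3): only reaches (0,3)(W), (4,0)(W), all W → L
(4,4): only reaches (0,4)(W), (4,1)(W), all W → L
(4,5): only reaches (0,5)(W), (4,2)(W), (4,0)(W), all W → L
(5,3): only reaches (1,3)(W), (5,0)(W), all W → L
(5,4): only reaches (1,4)(W), (5,1)(W), all W → L
(5,5): only reaches (1,5)(W), (5,2)(W), (5,0)(W), all W → L
Every other cell has at least one move into one of the L cells above, so it is W.
From (5,7), the L positions reachable in one move are: (5,4).

Move to (5,4).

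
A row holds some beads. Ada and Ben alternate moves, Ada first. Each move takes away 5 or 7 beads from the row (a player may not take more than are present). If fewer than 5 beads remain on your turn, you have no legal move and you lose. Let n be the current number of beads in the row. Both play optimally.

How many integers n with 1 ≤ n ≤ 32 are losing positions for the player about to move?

14

Build the W/L table. Terminal = L. A non-terminal position is W if it has a move to some L; otherwise it is L.
n=0: no move → L
n=1: no move → L
n=2: no move → L
n=3: no move → L
n=4: no move → L
n=5: can move to 0, which is L ⇒ W
n=6: can move to 1, which is L ⇒ W
n=7: can move to 2, which is L ⇒ W
n=8: can move to 3, which is L ⇒ W
n=9: can move to 4, which is L ⇒ W
n=10: can move to 3, which is L ⇒ W
n=11: can move to 4, which is L ⇒ W
n=12: moves to 7(W), 5(W); every one is W ⇒ L
n=13: moves to 8(W), 6(W); every one is W ⇒ L
n=14: moves to 9(W), 7(W); every one is W ⇒ L
n=15: moves to 10(W), 8(W); every one is W ⇒ L
n=16: moves to 11(W), 9(W); every one is W ⇒ L
n=17: can move to 12, which is L ⇒ W
n=18: can move to 13, which is L ⇒ W
n=19: can move to 14, which is L ⇒ W
n=20: can move to 15, which is L ⇒ W
n=21: can move to 16, which is L ⇒ W
n=22: can move to 15, which is L ⇒ W
n=23: can move to 16, which is L ⇒ W
n=24: moves to 19(W), 17(W); every one is W ⇒ L
n=25: moves to 20(W), 18(W); every one is W ⇒ L
n=26: moves to 21(W), 19(W); every one is W ⇒ L
n=27: moves to 22(W), 20(W); every one is W ⇒ L
n=28: moves to 23(W), 21(W); every one is W ⇒ L
n=29: can move to 24, which is L ⇒ W
n=30: can move to 25, which is L ⇒ W
n=31: can move to 26, which is L ⇒ W
n=32: can move to 27, which is L ⇒ W
L entries with 1 ≤ n ≤ 32 (n=0 is outside the asked range and is not counted): n = 1, 2, 3, 4, 12, 13, 14, 15, 16, 24, 25, 26, 27, 28; that makes 14.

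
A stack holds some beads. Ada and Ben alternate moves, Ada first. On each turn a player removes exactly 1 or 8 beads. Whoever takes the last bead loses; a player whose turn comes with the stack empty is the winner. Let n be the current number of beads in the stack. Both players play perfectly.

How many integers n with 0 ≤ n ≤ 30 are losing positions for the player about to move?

14

Work bottom-up. With no move the player to move wins. Otherwise the position is W if at least one move leads to an L position for the opponent, and L if every move leads to a W.
n=0: no move; the opponent has just taken the last bead and therefore loses → W
n=1: →0(W) only, which is W, so L
n=2: →1(L), so W
n=3: →2(W) only, which is W, so L
n=4: →3(L), so W
n=5: →4(W) only, which is W, so L
n=6: →5(L), so W
n=7: →6(W) only, which is W, so L
n=8: →7(L), so W
n=9: →1(L), so W
n=10: →9(W), 2(W) — all W, so L
n=11: →10(L), so W
n=12: →11(W), 4(W) — all W, so L
n=13: →12(L), so W
n=14: →13(W), 6(W) — all W, so L
n=15: →14(L), so W
n=16: →15(W), 8(W) — all W, so L
n=17: →16(L), so W
n=18: →10(L), so W
n=19: →18(W), 11(W) — all W, so L
n=20: →19(L), so W
n=21: →20(W), 13(W) — all W, so L
n=22: →21(L), so W
n=23: →22(W), 15(W) — all W, so L
n=24: →23(L), so W
n=25: →24(W), 17(W) — all W, so L
n=26: →25(L), so W
n=27: →19(L), so W
n=28: →27(W), 20(W) — all W, so L
n=29: →28(L), so W
n=30: →29(W), 22(W) — all W, so L
L entries with 0 ≤ n ≤ 30: n = 1, 3, 5, 7, 10, 12, 14, 16, 19, 21, 23, 25, 28, 30; that makes 14.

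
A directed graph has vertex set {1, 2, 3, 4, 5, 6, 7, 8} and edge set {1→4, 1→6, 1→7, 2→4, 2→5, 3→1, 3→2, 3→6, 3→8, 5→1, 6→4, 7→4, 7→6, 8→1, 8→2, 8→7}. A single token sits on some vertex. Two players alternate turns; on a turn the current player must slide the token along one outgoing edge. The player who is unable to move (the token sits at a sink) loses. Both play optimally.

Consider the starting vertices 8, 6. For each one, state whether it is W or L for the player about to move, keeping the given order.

Build the W/L table. Terminal = L. A non-terminal position is W if it has a move to some L; otherwise it is L.
Every edge goes from a vertex to one that appears earlier in the order 4, 6, 7, 1, 5, 2, 8, 3, so processing vertices in that order labels each vertex after all of its successors.
4: no outgoing edge → L
6: W (go to 4, an L position)
7: W (go to 4, an L position)
1: W (go to 4, an L position)
5: L (sole option 1(W) is W)
2: W (go to 5, an L position)
8: L (options 2(W), 1(W), 7(W) are all W)
3: W (go to 8, an L position)

8: L, 6: W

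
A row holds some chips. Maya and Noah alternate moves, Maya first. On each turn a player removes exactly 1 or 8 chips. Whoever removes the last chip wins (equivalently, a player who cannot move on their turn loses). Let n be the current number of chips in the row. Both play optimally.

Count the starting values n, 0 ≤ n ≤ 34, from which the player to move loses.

16

Label each position W (a win for the player to move) or L (a loss). A position with no legal move is L; any other position is W exactly when some move reaches an L, and L when every move reaches a W.
n=0: no move → L
n=1: W (go to 0, an L position)
n=2: L (sole option 1(W) is W)
n=3: W (go to 2, an L position)
n=4: L (sole option 3(W) is W)
n=5: W (go to 4, an L position)
n=6: L (sole option 5(W) is W)
n=7: W (go to 6, an L position)
n=8: W (go to 0, an L position)
n=9: L (options 8(W), 1(W) are all W)
n=10: W (go to 9, an L position)
n=11: L (options 10(W), 3(W) are all W)
n=12: W (go to 11, an L position)
n=13: L (options 12(W), 5(W) are all W)
n=14: W (go to 13, an L position)
n=15: L (options 14(W), 7(W) are all W)
n=16: W (go to 15, an L position)
n=17: W (go to 9, an L position)
n=18: L (options 17(W), 10(W) are all W)
n=19: W (go to 18, an L position)
n=20: L (options 19(W), 12(W) are all W)
n=21: W (go to 20, an L position)
n=22: L (options 21(W), 14(W) are all W)
n=23: W (go to 22, an L position)
n=24: L (options 23(W), 16(W) are all W)
n=25: W (go to 24, an L position)
n=26: W (go to 18, an L position)
n=27: L (options 26(W), 19(W) are all W)
n=28: W (go to 27, an L position)
n=29: L (options 28(W), 21(W) are all W)
n=30: W (go to 29, an L position)
n=31: L (options 30(W), 23(W) are all W)
n=32: W (go to 31, an L position)
n=33: L (options 32(W), 25(W) are all W)
n=34: W (go to 33, an L position)
L entries with 0 ≤ n ≤ 34: n = 0, 2, 4, 6, 9, 11, 13, 15, 18, 20, 22, 24, 27, 29, 31, 33; that makes 16.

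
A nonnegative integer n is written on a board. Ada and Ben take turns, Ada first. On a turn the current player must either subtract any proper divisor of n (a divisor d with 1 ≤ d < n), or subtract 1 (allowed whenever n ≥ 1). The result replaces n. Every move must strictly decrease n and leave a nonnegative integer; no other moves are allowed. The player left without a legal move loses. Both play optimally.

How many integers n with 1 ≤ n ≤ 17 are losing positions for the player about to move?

Compute win/loss labels from the base case upward. A position with no move is L. Any other position is W if it can reach an L in one move, else L.
n=0: no move → L
n=1: W (go to 0, an L position)
n=2: L (sole option 1(W) is W)
n=3: W (go to 2, an L position)
n=4: W (go to 2, an L position)
n=5: L (sole option 4(W) is W)
n=6: W (go to 5, an L position)
n=7: L (sole option 6(W) is W)
n=8: W (go to 7, an L position)
n=9: L (options 6(W), 8(W) are all W)
n=10: W (go to 5, an L position)
n=11: L (sole option 10(W) is W)
n=12: W (go to 9, an L position)
n=13: L (sole option 12(W) is W)
n=14: W (go to 7, an L position)
n=15: L (options 10(W), 12(W), 14(W) are all W)
n=16: W (go to 15, an L position)
n=17: L (sole option 16(W) is W)
L entries with 1 ≤ n ≤ 17 (n=0 is outside the asked range and is not counted): n = 2, 5, 7, 9, 11, 13, 15, 17; that makes 8.

8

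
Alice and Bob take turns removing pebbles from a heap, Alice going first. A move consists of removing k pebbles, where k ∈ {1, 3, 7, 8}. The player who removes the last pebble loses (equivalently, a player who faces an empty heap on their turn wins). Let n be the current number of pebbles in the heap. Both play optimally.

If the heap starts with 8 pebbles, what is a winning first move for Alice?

Use the standard recursion: the mover wins at a terminal position; elsewhere, the mover wins exactly when some move hands the opponent an L position.
n=0: no move; the opponent has just taken the last pebble and therefore loses → W
n=1: →0(W) only, which is W, so L
n=2: →1(L), so W
n=3: →2(W), 0(W) — all W, so L
n=4: →3(L), so W
n=5: →4(W), 2(W) — all W, so L
n=6: →5(L), so W
n=7: →6(W), 4(W), 0(W) — all W, so L
n=8: →7(L), so W
From 8, the L positions reachable in one move are: 7, 5, 1. Any move reaching one of these is winning.

Remove 1, leaving 7.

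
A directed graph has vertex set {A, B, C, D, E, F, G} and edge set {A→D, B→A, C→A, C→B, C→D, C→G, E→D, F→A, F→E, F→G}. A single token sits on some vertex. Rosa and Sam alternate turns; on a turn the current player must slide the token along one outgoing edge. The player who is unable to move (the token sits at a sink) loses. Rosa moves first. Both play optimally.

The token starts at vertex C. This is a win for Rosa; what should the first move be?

Build the W/L table. Terminal = L. A non-terminal position is W if it has a move to some L; otherwise it is L.
Every edge goes from a vertex to one that appears earlier in the order D, G, A, E, B, F, C, so processing vertices in that order labels each vertex after all of its successors.
D: no outgoing edge → L
G: no outgoing edge → L
A: can move to D, which is L ⇒ W
E: can move to D, which is L ⇒ W
B: the only move is to A(W), a W ⇒ L
F: can move to G, which is L ⇒ W
C: can move to B, which is L ⇒ W
From C, the L positions reachable in one move are: B, G, D. Any move reaching one of these is winning.

Move to B.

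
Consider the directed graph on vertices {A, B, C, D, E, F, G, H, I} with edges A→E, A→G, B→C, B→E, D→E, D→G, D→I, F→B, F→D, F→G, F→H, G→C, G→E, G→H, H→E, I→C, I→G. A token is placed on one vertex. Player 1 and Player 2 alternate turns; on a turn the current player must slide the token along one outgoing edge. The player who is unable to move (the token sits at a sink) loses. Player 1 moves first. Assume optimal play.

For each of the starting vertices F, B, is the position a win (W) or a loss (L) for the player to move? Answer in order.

Label each position W (a win for the player to move) or L (a loss). A position with no legal move is L; any other position is W exactly when some move reaches an L, and L when every move reaches a W.
Every edge goes from a vertex to one that appears earlier in the order C, E, H, G, B, I, D, A, F, so processing vertices in that order labels each vertex after all of its successors.
C: no outgoing edge → L
E: no outgoing edge → L
H: W (go to E, an L position)
G: W (go to E, an L position)
B: W (go to E, an L position)
I: W (go to C, an L position)
D: W (go to E, an L position)
A: W (go to E, an L position)
F: L (options D(W), B(W), G(W), H(W) are all W)

F: L, B: W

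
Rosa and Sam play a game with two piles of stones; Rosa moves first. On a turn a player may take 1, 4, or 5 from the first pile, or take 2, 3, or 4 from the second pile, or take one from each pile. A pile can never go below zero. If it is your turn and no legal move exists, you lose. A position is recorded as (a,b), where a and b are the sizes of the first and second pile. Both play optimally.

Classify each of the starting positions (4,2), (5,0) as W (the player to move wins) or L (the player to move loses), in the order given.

(4,2): L, (5,0): W

Classify positions by backward induction: terminal positions (no move available) are L. From any other position, the mover wins iff some move reaches an L.
No move ever increases a pile, so every position that can arise here has a ≤ 5 and b ≤ 2; it is enough to label the cells with 0 ≤ a ≤ 5 and 0 ≤ b ≤ 2.
Every move lowers a or b (never raises either), so fill the grid row by row in increasing a, and left to right within a row: each cell's successors are then already labelled.
      b=0  b=1  b=2
a=0:    L    L    W
a=1:    W    W    W
a=2:    L    L    W
a=3:    W    W    W
a=4:    W    W    L
a=5:    W    W    W
Cells with no legal move (terminal, hence L): (0,0), (0,1).
The remaining L cells, each justified by listing all of its moves:
(2,0): →(1,0)(W) only, which is W, so L
(2,1): →(1,1)(W), (1,0)(W) — all W, so L
(4,2): →(3,2)(W), (0,2)(W), (4,0)(W), (3,1)(W) — all W, so L
Every other cell has at least one move into one of the L cells above, so it is W.
(4,2): one of the L cells justified above, so L
(5,0): the move to (0,0) reaches an L cell, so W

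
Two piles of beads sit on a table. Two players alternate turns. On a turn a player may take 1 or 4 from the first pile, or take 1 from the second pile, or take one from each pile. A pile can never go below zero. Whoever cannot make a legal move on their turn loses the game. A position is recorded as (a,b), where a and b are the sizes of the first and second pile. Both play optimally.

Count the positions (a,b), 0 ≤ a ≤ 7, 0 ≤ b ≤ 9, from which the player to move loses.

Compute win/loss labels from the base case upward. A position with no move is L. Any other position is W if it can reach an L in one move, else L.
Every move lowers a or b (never raises either), so fill the grid row by row in increasing a, and left to right within a row: each cell's successors are then already labelled.
      b=0  b=1  b=2  b=3  b=4  b=5  b=6  b=7  b=8  b=9
a=0:    L    W    L    W    L    W    L    W    L    W
a=1:    W    W    W    W    W    W    W    W    W    W
a=2:    L    W    L    W    L    W    L    W    L    W
a=3:    W    W    W    W    W    W    W    W    W    W
a=4:    W    L    W    L    W    L    W    L    W    L
a=5:    L    W    W    W    W    W    W    W    W    W
a=6:    W    W    W    L    W    L    W    L    W    L
a=7:    L    W    L    W    W    W    W    W    W    W
Cells with no legal move (terminal, hence L): (0,0).
The remaining L cells, each justified by listing all of its moves:
(0,2): L (sole option (0,1)(W) is W)
(0,4): L (sole option (0,3)(W) is W)
(0,6): L (sole option (0,5)(W) is W)
(0,8): L (sole option (0,7)(W) is W)
(2,0): L (sole option (1,0)(W) is W)
(2,2): L (options (1,2)(W), (2,1)(W), (1,1)(W) are all W)
(2,4): L (options (1,4)(W), (2,3)(W), (1,3)(W) are all W)
(2,6): L (options (1,6)(W), (2,5)(W), (1,5)(W) are all W)
(2,8): L (options (1,8)(W), (2,7)(W), (1,7)(W) are all W)
(4,1): L (options (3,1)(W), (0,1)(W), (4,0)(W), (3,0)(W) are all W)
(4,3): L (options (3,3)(W), (0,3)(W), (4,2)(W), (3,2)(W) are all W)
(4,5): L (options (3,5)(W), (0,5)(W), (4,4)(W), (3,4)(W) are all W)
(4,7): L (options (3,7)(W), (0,7)(W), (4,6)(W), (3,6)(W) are all W)
(4,9): L (options (3,9)(W), (0,9)(W), (4,8)(W), (3,8)(W) are all W)
(5,0): L (options (4,0)(W), (1,0)(W) are all W)
(6,3): L (options (5,3)(W), (2,3)(W), (6,2)(W), (5,2)(W) are all W)
(6,5): L (options (5,5)(W), (2,5)(W), (6,4)(W), (5,4)(W) are all W)
(6,7): L (options (5,7)(W), (2,7)(W), (6,6)(W), (5,6)(W) are all W)
(6,9): L (options (5,9)(W), (2,9)(W), (6,8)(W), (5,8)(W) are all W)
(7,0): L (options (6,0)(W), (3,0)(W) are all W)
(7,2): L (options (6,2)(W), (3,2)(W), (7,1)(W), (6,1)(W) are all W)
Every other cell has at least one move into one of the L cells above, so it is W.
L cells per row: a=0: 5, a=1: 0, a=2: 5, a=3: 0, a=4: 5, a=5: 1, a=6: 4, a=7: 2; total 22.

22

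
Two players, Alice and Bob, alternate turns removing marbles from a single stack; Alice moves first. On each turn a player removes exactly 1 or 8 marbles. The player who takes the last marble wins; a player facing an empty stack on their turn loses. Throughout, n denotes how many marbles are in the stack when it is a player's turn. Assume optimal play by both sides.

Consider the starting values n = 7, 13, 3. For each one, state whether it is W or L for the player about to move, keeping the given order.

Build the W/L table. Terminal = L. A non-terminal position is W if it has a move to some L; otherwise it is L.
n=0: no move → L
n=1: →0(L), so W
n=2: →1(W) only, which is W, so L
n=3: →2(L), so W
n=4: →3(W) only, which is W, so L
n=5: →4(L), so W
n=6: →5(W) only, which is W, so L
n=7: →6(L), so W
n=8: →0(L), so W
n=9: →8(W), 1(W) — all W, so L
n=10: →9(L), so W
n=11: →10(W), 3(W) — all W, so L
n=12: →11(L), so W
n=13: →12(W), 5(W) — all W, so L

7: W, 13: L, 3: W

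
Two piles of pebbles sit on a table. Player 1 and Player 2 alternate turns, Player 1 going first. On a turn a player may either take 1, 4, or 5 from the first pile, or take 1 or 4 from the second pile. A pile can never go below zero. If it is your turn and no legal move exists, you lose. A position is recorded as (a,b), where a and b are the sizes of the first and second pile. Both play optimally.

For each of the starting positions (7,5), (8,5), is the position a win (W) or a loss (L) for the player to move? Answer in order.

Use the standard recursion: the mover loses at a terminal position; elsewhere, the mover wins exactly when some move hands the opponent an L position.
No move ever increases a pile, so every position that can arise here has a ≤ 8 and b ≤ 5; it is enough to label the cells with 0 ≤ a ≤ 8 and 0 ≤ b ≤ 5.
Every move lowers a or b (never raises either), so fill the grid row by row in increasing a, and left to right within a row: each cell's successors are then already labelled.
      b=0  b=1  b=2  b=3  b=4  b=5
a=0:    L    W    L    W    W    L
a=1:    W    L    W    L    W    W
a=2:    L    W    L    W    W    L
a=3:    W    L    W    L    W    W
a=4:    W    W    W    W    L    W
a=5:    W    W    W    W    W    W
a=6:    W    W    W    W    L    W
a=7:    W    W    W    W    W    W
a=8:    L    W    L    W    W    L
Cells with no legal move (terminal, hence L): (0,0).
The remaining L cells, each justified by listing all of its moves:
(0,2): only reaches (0,1)(W), which is W → L
(0,5): only reaches (0,4)(W), (0,1)(W), all W → L
(1,1): only reaches (0,1)(W), (1,0)(W), all W → L
(1,3): only reaches (0,3)(W), (1,2)(W), all W → L
(2,0): only reaches (1,0)(W), which is W → L
(2,2): only reaches (1,2)(W), (2,1)(W), all W → L
(2,5): only reaches (1,5)(W), (2,4)(W), (2,1)(W), all W → L
(3,1): only reaches (2,1)(W), (3,0)(W), all W → L
(3,3): only reaches (2,3)(W), (3,2)(W), all W → L
(4,4): only reaches (3,4)(W), (0,4)(W), (4,3)(W), (4,0)(W), all W → L
(6,4): only reaches (5,4)(W), (2,4)(W), (1,4)(W), (6,3)(W), (6,0)(W), all W → L
(8,0): only reaches (7,0)(W), (4,0)(W), (3,0)(W), all W → L
(8,2): only reaches (7,2)(W), (4,2)(W), (3,2)(W), (8,1)(W), all W → L
(8,5): only reaches (7,5)(W), (4,5)(W), (3,5)(W), (8,4)(W), (8,1)(W), all W → L
Every other cell has at least one move into one of the L cells above, so it is W.
(7,5): the move to (2,5) reaches an L cell, so W
(8,5): one of the L cells justified above, so L

(7,5): W, (8,5): L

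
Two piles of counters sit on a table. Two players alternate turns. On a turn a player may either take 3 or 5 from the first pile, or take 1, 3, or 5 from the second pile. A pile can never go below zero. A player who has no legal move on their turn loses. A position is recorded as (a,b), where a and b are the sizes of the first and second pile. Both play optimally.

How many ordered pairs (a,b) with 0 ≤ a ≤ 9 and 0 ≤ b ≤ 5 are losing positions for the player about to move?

24

Use the standard recursion: the mover loses at a terminal position; elsewhere, the mover wins exactly when some move hands the opponent an L position.
Every move lowers a or b (never raises either), so fill the grid row by row in increasing a, and left to right within a row: each cell's successors are then already labelled.
      b=0  b=1  b=2  b=3  b=4  b=5
a=0:    L    W    L    W    L    W
a=1:    L    W    L    W    L    W
a=2:    L    W    L    W    L    W
a=3:    W    L    W    L    W    L
a=4:    W    L    W    L    W    L
a=5:    W    L    W    L    W    L
a=6:    W    W    W    W    W    W
a=7:    W    W    W    W    W    W
a=8:    L    W    L    W    L    W
a=9:    L    W    L    W    L    W
Cells with no legal move (terminal, hence L): (0,0), (1,0), (2,0).
The remaining L cells, each justified by listing all of its moves:
(0,2): only reaches (0,1)(W), which is W → L
(0,4): only reaches (0,3)(W), (0,1)(W), all W → L
(1,2): only reaches (1,1)(W), which is W → L
(1,4): only reaches (1,3)(W), (1,1)(W), all W → L
(2,2): only reaches (2,1)(W), which is W → L
(2,4): only reaches (2,3)(W), (2,1)(W), all W → L
(3,1): only reaches (0,1)(W), (3,0)(W), all W → L
(3,3): only reaches (0,3)(W), (3,2)(W), (3,0)(W), all W → L
(3,5): only reaches (0,5)(W), (3,4)(W), (3,2)(W), (3,0)(W), all W → L
(4,1): only reaches (1,1)(W), (4,0)(W), all W → L
(4,3): only reaches (1,3)(W), (4,2)(W), (4,0)(W), all W → L
(4,5): only reaches (1,5)(W), (4,4)(W), (4,2)(W), (4,0)(W), all W → L
(5,1): only reaches (2,1)(W), (0,1)(W), (5,0)(W), all W → L
(5,3): only reaches (2,3)(W), (0,3)(W), (5,2)(W), (5,0)(W), all W → L
(5,5): only reaches (2,5)(W), (0,5)(W), (5,4)(W), (5,2)(W), (5,0)(W), all W → L
(8,0): only reaches (5,0)(W), (3,0)(W), all W → L
(8,2): only reaches (5,2)(W), (3,2)(W), (8,1)(W), all W → L
(8,4): only reaches (5,4)(W), (3,4)(W), (8,3)(W), (8,1)(W), all W → L
(9,0): only reaches (6,0)(W), (4,0)(W), all W → L
(9,2): only reaches (6,2)(W), (4,2)(W), (9,1)(W), all W → L
(9,4): only reaches (6,4)(W), (4,4)(W), (9,3)(W), (9,1)(W), all W → L
Every other cell has at least one move into one of the L cells above, so it is W.
L cells per row: a=0: 3, a=1: 3, a=2: 3, a=3: 3, a=4: 3, a=5: 3, a=6: 0, a=7: 0, a=8: 3, a=9: 3; total 24.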